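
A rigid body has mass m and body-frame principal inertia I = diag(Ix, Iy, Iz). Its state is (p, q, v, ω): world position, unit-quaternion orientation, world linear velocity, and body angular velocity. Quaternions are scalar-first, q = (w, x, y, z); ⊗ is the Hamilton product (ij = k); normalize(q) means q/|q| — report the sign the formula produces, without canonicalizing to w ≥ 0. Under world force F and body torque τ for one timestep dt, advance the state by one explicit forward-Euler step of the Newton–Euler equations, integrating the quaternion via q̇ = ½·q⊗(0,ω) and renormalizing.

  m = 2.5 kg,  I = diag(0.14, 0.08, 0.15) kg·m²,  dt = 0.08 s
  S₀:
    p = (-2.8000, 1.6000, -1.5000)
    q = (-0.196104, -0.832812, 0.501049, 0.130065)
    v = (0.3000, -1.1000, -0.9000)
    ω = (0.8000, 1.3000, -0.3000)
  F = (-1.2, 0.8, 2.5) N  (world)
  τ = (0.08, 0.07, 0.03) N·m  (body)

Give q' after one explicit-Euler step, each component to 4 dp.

Hamilton product q⊗(0,ω) = (0.0539054, -0.4762824, -0.4007268, -1.4246636)
q + ½dt·q⊗(0,ω), renormalized = (-0.1936, -0.8502, 0.4841, 0.0729)

q' = (-0.1936, -0.8502, 0.4841, 0.0729)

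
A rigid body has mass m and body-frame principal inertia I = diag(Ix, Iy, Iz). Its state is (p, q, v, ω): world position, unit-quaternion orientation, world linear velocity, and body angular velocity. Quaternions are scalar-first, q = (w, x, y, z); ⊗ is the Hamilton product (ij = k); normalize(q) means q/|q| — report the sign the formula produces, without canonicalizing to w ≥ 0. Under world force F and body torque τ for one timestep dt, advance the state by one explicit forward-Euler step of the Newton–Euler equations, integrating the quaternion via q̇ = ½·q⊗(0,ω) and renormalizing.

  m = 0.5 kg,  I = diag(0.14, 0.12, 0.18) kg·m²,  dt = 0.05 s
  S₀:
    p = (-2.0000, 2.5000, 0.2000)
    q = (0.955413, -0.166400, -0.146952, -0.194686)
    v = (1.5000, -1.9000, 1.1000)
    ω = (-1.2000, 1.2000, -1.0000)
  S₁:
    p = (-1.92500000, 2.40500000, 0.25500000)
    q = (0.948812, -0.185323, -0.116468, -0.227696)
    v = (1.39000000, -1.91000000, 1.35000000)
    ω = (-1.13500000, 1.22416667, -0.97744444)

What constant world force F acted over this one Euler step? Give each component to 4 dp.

F = (-1.1000, -0.1000, 2.5000)

v₁ − v₀ = (-0.11000000, -0.01000000, 0.25000000)
m·(v₁−v₀)/dt = (-1.1000, -0.1000, 2.5000)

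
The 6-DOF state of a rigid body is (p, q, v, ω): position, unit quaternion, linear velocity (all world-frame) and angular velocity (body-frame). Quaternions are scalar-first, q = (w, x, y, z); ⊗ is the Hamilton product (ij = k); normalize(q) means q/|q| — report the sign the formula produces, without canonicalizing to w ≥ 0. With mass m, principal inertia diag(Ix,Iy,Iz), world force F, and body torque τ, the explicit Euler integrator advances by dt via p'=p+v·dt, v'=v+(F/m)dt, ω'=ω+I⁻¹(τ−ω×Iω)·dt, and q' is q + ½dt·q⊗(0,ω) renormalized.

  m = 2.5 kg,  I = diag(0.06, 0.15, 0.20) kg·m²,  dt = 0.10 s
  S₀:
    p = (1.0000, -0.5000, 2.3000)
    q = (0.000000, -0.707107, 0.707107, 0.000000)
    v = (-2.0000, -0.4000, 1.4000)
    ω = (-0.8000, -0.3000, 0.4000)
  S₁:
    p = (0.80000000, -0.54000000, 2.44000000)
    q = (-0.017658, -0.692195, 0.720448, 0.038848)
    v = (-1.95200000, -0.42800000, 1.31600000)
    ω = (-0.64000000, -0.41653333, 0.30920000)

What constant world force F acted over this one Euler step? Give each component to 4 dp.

Δv = v₁−v₀ = (0.04800000, -0.02800000, -0.08400000)
m·(v₁−v₀)/dt = (1.2000, -0.7000, -2.1000)

F = (1.2000, -0.7000, -2.1000)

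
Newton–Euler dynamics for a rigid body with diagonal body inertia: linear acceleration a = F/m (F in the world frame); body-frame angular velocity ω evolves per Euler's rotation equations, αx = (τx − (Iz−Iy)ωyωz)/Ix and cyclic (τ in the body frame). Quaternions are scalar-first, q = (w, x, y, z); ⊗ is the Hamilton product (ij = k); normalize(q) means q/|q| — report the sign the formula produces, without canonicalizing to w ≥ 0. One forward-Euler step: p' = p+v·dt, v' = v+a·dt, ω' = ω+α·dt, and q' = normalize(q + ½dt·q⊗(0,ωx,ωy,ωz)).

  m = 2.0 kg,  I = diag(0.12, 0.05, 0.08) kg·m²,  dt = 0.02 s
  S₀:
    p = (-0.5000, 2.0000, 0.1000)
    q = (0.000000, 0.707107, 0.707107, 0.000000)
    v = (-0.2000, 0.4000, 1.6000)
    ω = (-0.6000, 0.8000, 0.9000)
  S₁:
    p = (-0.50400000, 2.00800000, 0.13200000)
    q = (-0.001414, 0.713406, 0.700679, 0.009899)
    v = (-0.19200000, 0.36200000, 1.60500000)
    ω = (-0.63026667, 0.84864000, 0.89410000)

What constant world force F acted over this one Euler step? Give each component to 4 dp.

velocity change Δv = (0.00800000, -0.03800000, 0.00500000)
m·(v₁−v₀)/dt = (0.8000, -3.8000, 0.5000)

F = (0.8000, -3.8000, 0.5000)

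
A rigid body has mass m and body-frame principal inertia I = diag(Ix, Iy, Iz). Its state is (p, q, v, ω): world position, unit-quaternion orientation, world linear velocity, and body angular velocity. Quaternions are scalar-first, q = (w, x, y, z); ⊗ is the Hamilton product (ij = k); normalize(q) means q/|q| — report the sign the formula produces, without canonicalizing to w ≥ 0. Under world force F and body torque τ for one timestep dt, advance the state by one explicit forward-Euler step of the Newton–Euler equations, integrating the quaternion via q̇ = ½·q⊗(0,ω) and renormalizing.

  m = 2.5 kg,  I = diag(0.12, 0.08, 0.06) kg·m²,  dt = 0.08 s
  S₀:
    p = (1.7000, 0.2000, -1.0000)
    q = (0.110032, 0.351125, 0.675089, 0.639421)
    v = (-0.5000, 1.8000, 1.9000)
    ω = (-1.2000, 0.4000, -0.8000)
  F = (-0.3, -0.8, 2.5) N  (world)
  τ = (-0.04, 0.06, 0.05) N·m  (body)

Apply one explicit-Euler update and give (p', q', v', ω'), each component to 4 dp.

p' = (1.6600, 0.3440, -0.8480)
q' = (0.1363, 0.3134, 0.6562, 0.6727)
v' = (-0.5096, 1.7744, 1.9800)
ω' = (-1.2309, 0.4024, -0.7589)

(τ − ω×Iω)/I = (-0.3867, 0.0300, 0.5133)
new body rate ω' = (-1.2309, 0.4024, -0.7589)
Hamilton product q⊗(0,ω) = (0.6628512, -0.9278780, -0.4423924, 0.8625312)
q' = normalize(q + ½dt·q⊗(0,ω)) = (0.1363, 0.3134, 0.6562, 0.6727)
a = F/m = (-0.1200, -0.3200, 1.0000)
new position p' = (1.6600, 0.3440, -0.8480)
v' = v + a·dt = (-0.5096, 1.7744, 1.9800)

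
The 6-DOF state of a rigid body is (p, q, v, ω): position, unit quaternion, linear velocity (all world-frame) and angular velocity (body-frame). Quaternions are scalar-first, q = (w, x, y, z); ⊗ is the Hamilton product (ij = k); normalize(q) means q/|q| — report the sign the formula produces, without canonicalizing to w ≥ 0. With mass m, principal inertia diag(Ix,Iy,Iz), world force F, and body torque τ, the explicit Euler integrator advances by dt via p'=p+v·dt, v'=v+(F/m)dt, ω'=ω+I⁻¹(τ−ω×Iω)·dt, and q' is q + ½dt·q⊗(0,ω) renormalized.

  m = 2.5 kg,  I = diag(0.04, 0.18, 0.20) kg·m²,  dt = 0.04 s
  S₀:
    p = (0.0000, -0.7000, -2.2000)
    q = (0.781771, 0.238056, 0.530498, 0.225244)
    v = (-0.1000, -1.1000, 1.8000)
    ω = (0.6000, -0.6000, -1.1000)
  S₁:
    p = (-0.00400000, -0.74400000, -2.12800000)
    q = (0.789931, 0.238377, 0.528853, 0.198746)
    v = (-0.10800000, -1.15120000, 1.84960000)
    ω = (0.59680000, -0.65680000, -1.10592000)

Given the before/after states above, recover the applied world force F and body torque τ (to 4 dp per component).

F = (-0.5000, -3.2000, 3.1000)
τ = (0.0100, -0.1500, -0.0800)

v₁ − v₀ = (-0.00800000, -0.05120000, 0.04960000)
F = m·Δv/dt = (-0.5000, -3.2000, 3.1000)
ω₁ − ω₀ = (-0.00320000, -0.05680000, -0.00592000)
applied torque τ = (0.0100, -0.1500, -0.0800)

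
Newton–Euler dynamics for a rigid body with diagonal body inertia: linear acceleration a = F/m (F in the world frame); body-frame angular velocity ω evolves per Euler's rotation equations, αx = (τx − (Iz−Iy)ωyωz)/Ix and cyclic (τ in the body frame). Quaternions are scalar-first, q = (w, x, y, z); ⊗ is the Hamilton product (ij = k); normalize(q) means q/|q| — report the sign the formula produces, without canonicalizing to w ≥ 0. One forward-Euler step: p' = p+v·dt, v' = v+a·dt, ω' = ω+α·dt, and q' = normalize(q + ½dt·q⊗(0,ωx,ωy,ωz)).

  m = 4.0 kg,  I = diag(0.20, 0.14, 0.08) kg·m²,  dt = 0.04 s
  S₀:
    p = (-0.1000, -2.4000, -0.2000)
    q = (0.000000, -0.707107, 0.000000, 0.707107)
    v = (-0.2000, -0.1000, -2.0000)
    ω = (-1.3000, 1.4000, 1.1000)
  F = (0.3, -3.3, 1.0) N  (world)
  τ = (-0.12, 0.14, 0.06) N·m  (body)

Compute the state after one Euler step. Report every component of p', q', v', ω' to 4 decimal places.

a = F/m = (0.0750, -0.8250, 0.2500)
p' = p + v·dt = (-0.1080, -2.4040, -0.2800)
new velocity v' = (-0.1970, -0.1330, -1.9900)
(τ − ω×Iω)/I = (-0.1380, 2.2257, -0.6150)
ω + α·dt = (-1.3055, 1.4890, 1.0754)
2q̇ = q⊗(0,ω) = (-1.6970568, -0.9899498, -0.1414214, -0.9899498)
q' = normalize(q + ½dt·q⊗(0,ω)) = (-0.0339, -0.7262, -0.0028, 0.6866)

p' = (-0.1080, -2.4040, -0.2800)
q' = (-0.0339, -0.7262, -0.0028, 0.6866)
v' = (-0.1970, -0.1330, -1.9900)
ω' = (-1.3055, 1.4890, 1.0754)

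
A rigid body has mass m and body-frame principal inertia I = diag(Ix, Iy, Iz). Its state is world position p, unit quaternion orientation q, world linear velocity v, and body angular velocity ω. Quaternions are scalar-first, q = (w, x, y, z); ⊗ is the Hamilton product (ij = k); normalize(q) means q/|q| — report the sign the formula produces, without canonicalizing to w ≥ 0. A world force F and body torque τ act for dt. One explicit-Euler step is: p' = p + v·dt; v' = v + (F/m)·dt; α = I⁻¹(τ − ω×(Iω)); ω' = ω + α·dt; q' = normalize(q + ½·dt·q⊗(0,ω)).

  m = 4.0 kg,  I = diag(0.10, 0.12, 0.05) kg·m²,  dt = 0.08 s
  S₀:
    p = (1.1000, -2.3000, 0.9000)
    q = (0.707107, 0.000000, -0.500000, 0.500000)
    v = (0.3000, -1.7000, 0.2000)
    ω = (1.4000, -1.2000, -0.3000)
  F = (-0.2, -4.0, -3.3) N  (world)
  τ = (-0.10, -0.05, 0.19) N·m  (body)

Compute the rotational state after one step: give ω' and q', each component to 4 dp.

ω' = (1.3402, -1.2193, 0.0578)
q' = (0.6872, 0.0694, -0.5045, 0.5181)

gyro term ω×Iω = (-0.0252, -0.0210, -0.0336)
(τ − ω×Iω)/I = (-0.7480, -0.2417, 4.4720)
ω + α·dt = (1.3402, -1.2193, 0.0578)
Hamilton product q⊗(0,ω) = (-0.4500000, 1.7399498, -0.1485284, 0.4878679)
q' = normalize(q + ½dt·q⊗(0,ω)) = (0.6872, 0.0694, -0.5045, 0.5181)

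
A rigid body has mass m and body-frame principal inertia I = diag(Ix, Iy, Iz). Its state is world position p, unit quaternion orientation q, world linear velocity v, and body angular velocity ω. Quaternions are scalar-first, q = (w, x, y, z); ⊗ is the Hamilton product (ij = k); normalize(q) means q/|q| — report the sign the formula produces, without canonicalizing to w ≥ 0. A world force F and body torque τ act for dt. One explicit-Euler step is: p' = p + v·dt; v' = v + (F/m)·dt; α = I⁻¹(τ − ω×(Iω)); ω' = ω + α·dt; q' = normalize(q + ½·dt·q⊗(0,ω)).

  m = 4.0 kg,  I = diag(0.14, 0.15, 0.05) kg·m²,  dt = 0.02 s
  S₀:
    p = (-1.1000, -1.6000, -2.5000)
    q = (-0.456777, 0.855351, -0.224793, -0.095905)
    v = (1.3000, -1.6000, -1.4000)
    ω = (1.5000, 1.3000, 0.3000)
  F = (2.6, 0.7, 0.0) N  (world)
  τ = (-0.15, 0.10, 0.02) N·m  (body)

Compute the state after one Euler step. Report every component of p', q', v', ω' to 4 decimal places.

p' = (-1.0740, -1.6320, -2.5280)
q' = (-0.4663, 0.8489, -0.2347, -0.0828)
v' = (1.3130, -1.5965, -1.4000)
ω' = (1.4841, 1.3079, 0.3002)

gyro term ω×Iω = (-0.0390, 0.0405, 0.0195)
(τ − ω×Iω)/I = (-0.7929, 0.3967, 0.0100)
new body rate ω' = (1.4841, 1.3079, 0.3002)
q⊗(0,ω) = (-0.9620241, -0.6279269, -0.9942729, 1.3121127)
updated quaternion q' = (-0.4663, 0.8489, -0.2347, -0.0828)
new position p' = (-1.0740, -1.6320, -2.5280)
v' = v + a·dt = (1.3130, -1.5965, -1.4000)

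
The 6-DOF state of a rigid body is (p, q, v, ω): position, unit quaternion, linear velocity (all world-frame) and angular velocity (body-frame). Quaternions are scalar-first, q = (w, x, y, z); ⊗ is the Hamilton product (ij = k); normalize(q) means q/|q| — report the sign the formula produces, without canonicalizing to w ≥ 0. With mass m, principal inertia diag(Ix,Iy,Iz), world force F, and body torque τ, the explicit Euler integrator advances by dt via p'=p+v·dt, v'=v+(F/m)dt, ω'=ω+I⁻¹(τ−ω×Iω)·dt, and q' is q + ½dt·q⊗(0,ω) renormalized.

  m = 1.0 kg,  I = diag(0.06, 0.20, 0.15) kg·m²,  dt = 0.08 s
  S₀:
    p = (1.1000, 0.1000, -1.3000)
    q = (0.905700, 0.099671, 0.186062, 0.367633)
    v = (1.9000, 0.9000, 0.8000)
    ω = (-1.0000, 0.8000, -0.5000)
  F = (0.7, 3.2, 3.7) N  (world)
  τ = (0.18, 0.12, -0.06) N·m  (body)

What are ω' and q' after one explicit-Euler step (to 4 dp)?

gyro term ω×Iω = (0.0200, -0.0450, -0.1120)
(τ − ω×Iω)/I = (2.6667, 0.8250, 0.3467)
ω' = ω + α·dt = (-0.7867, 0.8660, -0.4723)
q⊗(0,ω) = (0.1346379, -1.2928374, 0.4067625, -0.1870512)
updated quaternion q' = (0.9097, 0.0479, 0.2020, 0.3596)

ω' = (-0.7867, 0.8660, -0.4723)
q' = (0.9097, 0.0479, 0.2020, 0.3596)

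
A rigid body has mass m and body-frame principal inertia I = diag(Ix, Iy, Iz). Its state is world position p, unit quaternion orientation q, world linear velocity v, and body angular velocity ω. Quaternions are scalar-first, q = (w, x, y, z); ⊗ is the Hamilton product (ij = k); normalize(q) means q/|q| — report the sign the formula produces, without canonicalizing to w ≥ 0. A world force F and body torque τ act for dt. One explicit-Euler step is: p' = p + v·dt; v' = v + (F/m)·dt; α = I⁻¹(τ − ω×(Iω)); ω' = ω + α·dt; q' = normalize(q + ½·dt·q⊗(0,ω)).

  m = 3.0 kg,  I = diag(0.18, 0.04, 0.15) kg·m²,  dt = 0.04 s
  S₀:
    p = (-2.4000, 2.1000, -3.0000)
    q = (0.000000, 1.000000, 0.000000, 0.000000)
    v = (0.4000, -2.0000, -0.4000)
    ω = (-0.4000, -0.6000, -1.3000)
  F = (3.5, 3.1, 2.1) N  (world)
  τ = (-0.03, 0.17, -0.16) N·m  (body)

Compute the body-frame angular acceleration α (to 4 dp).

α = (-0.6433, 3.8600, -0.8427)

gyro term ω×Iω = (0.0858, 0.0156, -0.0336)
α = I⁻¹(τ − ω×Iω) = (-0.6433, 3.8600, -0.8427)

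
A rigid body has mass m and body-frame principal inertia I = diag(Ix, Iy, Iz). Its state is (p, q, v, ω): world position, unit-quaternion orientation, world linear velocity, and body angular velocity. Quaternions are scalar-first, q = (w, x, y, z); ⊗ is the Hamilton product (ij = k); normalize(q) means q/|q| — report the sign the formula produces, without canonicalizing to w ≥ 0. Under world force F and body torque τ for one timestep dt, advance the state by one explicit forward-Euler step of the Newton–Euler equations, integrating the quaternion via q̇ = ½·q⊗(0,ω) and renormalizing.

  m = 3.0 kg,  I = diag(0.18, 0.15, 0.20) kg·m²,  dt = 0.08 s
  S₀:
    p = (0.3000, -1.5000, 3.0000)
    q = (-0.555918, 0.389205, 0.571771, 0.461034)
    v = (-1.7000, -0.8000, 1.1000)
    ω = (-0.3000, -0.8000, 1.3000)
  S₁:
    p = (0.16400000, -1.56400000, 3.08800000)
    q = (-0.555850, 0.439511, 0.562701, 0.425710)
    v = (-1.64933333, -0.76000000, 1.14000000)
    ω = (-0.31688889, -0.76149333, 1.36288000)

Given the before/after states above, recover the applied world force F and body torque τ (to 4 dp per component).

velocity change Δv = (0.05066667, 0.04000000, 0.04000000)
m·(v₁−v₀)/dt = (1.9000, 1.5000, 1.5000)
ω₁ − ω₀ = (-0.01688889, 0.03850667, 0.06288000)
I·α + gyro = (-0.0900, 0.0800, 0.1500)

F = (1.9000, 1.5000, 1.5000)
τ = (-0.0900, 0.0800, 0.1500)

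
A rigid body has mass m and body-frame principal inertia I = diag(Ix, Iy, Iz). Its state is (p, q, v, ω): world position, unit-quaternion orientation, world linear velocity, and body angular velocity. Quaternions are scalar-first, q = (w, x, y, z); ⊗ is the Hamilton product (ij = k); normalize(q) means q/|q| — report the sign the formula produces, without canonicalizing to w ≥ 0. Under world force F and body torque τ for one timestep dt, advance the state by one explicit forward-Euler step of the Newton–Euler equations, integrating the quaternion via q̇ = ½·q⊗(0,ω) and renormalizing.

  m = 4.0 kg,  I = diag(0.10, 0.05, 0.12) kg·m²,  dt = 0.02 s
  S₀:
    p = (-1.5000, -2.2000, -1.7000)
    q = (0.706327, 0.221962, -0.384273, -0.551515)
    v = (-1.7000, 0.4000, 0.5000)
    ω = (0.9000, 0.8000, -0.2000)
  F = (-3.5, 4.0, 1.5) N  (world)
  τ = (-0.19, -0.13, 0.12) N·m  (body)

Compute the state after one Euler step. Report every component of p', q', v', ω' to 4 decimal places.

p' = (-1.5340, -2.1920, -1.6900)
q' = (0.7062, 0.2335, -0.3831, -0.5477)
v' = (-1.7175, 0.4200, 0.5075)
ω' = (0.8642, 0.7466, -0.1740)

precession coupling ω×(Iω) = (-0.0112, 0.0036, -0.0360)
angular accel α = (-1.7880, -2.6720, 1.3000)
ω' = ω + α·dt = (0.8642, 0.7466, -0.1740)
Hamilton product q⊗(0,ω) = (-0.0026504, 1.1537609, 0.1130905, 0.3821499)
q' = normalize(q + ½dt·q⊗(0,ω)) = (0.7062, 0.2335, -0.3831, -0.5477)
p' = p + v·dt = (-1.5340, -2.1920, -1.6900)
new velocity v' = (-1.7175, 0.4200, 0.5075)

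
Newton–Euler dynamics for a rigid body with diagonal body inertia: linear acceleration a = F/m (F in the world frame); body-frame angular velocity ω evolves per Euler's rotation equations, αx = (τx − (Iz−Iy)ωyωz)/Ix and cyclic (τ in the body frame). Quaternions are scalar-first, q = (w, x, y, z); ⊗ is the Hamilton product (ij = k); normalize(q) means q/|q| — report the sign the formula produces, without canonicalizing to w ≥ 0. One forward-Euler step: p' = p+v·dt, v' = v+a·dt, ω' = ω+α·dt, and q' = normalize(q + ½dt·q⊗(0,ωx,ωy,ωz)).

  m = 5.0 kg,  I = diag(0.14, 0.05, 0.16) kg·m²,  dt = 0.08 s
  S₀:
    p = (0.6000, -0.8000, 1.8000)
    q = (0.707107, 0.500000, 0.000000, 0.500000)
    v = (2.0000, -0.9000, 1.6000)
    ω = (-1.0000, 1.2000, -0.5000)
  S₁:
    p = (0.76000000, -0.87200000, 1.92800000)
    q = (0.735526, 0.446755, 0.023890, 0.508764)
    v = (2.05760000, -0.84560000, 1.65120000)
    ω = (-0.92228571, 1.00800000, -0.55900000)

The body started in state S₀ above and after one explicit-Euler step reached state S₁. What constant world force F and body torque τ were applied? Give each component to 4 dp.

rate change Δω = (0.07771429, -0.19200000, -0.05900000)
τ = I·(Δω/dt) + ω₀×(Iω₀) = (0.0700, -0.1300, -0.0100)
Δv = v₁−v₀ = (0.05760000, 0.05440000, 0.05120000)
m·(v₁−v₀)/dt = (3.6000, 3.4000, 3.2000)

F = (3.6000, 3.4000, 3.2000)
τ = (0.0700, -0.1300, -0.0100)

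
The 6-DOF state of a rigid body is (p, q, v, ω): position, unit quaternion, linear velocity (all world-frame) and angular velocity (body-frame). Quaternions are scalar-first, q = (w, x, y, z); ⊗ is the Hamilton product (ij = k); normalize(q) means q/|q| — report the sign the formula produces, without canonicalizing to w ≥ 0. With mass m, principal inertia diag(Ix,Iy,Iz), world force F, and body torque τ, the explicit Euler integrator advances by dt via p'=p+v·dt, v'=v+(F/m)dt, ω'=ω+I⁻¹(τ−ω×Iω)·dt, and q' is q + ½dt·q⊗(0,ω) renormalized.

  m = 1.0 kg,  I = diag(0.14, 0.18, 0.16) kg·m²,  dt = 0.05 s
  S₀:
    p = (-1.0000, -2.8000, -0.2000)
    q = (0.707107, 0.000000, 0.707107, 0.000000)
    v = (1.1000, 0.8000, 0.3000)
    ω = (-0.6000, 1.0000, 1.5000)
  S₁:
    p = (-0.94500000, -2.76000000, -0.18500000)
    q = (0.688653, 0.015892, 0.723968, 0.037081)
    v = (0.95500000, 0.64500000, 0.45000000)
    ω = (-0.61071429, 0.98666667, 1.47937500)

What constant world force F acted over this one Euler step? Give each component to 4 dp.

F = (-2.9000, -3.1000, 3.0000)

v₁ − v₀ = (-0.14500000, -0.15500000, 0.15000000)
applied force F = (-2.9000, -3.1000, 3.0000)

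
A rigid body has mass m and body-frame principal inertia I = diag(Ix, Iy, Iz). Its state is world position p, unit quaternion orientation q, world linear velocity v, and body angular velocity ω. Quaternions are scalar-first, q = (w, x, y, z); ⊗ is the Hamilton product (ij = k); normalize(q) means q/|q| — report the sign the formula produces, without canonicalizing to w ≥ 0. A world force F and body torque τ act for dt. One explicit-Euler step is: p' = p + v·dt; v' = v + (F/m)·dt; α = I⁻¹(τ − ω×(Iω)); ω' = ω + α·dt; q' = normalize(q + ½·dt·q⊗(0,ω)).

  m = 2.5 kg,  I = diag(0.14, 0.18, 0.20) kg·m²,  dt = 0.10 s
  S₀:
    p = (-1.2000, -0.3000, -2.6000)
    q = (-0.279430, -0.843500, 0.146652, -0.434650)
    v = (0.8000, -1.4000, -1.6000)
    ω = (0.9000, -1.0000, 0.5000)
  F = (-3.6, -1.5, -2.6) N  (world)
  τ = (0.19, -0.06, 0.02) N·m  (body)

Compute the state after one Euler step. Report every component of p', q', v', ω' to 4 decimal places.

precession coupling ω×(Iω) = (-0.0100, -0.0270, -0.0360)
angular accel α = (1.4286, -0.1833, 0.2800)
ω' = ω + α·dt = (1.0429, -1.0183, 0.5280)
Hamilton product q⊗(0,ω) = (1.1231270, -0.6128110, 0.3099950, 0.5717982)
q' = normalize(q + ½dt·q⊗(0,ω)) = (-0.2227, -0.8719, 0.1617, -0.4050)
a = (-1.4400, -0.6000, -1.0400)
p + v·dt = (-1.1200, -0.4400, -2.7600)
new velocity v' = (0.6560, -1.4600, -1.7040)

p' = (-1.1200, -0.4400, -2.7600)
q' = (-0.2227, -0.8719, 0.1617, -0.4050)
v' = (0.6560, -1.4600, -1.7040)
ω' = (1.0429, -1.0183, 0.5280)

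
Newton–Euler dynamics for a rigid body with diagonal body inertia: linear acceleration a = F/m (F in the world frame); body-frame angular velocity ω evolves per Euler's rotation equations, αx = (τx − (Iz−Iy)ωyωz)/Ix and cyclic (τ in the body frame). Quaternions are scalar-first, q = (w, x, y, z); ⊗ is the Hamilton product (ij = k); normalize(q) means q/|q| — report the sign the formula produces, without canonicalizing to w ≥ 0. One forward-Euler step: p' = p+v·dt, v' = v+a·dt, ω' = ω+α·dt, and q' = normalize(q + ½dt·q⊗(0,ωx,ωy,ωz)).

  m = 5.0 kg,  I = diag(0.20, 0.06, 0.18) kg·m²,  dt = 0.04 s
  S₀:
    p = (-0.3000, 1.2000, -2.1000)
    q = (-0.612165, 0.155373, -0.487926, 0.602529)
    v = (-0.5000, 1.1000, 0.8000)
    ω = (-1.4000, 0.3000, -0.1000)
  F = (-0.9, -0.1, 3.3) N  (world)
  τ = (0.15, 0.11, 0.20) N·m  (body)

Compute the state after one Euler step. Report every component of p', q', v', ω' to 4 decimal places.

α = I⁻¹(τ − ω×Iω) = (0.7680, 1.7867, 0.7844)
ω + α·dt = (-1.3693, 0.3715, -0.0686)
Hamilton product q⊗(0,ω) = (0.4241529, 0.7250649, -1.0116528, -0.5752680)
q + ½dt·q⊗(0,ω), renormalized = (-0.6034, 0.1698, -0.5079, 0.5908)
new position p' = (-0.3200, 1.2440, -2.0680)
v + (F/m)dt = (-0.5072, 1.0992, 0.8264)

p' = (-0.3200, 1.2440, -2.0680)
q' = (-0.6034, 0.1698, -0.5079, 0.5908)
v' = (-0.5072, 1.0992, 0.8264)
ω' = (-1.3693, 0.3715, -0.0686)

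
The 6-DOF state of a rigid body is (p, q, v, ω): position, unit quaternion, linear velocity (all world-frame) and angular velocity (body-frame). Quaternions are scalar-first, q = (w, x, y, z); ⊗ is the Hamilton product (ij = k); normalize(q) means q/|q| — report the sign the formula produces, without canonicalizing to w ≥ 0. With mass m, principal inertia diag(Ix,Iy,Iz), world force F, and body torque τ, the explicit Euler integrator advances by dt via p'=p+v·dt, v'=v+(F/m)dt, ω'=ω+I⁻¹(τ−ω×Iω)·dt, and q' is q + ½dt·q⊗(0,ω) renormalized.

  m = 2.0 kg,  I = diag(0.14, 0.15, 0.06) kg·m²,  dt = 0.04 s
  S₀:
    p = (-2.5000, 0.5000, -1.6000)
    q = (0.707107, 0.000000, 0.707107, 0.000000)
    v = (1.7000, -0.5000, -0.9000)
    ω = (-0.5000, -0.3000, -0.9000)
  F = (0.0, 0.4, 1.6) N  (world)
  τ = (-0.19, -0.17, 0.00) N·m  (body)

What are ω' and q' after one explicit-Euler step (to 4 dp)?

ω' = (-0.5473, -0.3549, -0.9010)
q' = (0.7112, -0.0198, 0.7027, -0.0057)

angular accel α = (-1.1836, -1.3733, -0.0250)
ω + α·dt = (-0.5473, -0.3549, -0.9010)
2q̇ = q⊗(0,ω) = (0.2121321, -0.9899498, -0.2121321, -0.2828428)
updated quaternion q' = (0.7112, -0.0198, 0.7027, -0.0057)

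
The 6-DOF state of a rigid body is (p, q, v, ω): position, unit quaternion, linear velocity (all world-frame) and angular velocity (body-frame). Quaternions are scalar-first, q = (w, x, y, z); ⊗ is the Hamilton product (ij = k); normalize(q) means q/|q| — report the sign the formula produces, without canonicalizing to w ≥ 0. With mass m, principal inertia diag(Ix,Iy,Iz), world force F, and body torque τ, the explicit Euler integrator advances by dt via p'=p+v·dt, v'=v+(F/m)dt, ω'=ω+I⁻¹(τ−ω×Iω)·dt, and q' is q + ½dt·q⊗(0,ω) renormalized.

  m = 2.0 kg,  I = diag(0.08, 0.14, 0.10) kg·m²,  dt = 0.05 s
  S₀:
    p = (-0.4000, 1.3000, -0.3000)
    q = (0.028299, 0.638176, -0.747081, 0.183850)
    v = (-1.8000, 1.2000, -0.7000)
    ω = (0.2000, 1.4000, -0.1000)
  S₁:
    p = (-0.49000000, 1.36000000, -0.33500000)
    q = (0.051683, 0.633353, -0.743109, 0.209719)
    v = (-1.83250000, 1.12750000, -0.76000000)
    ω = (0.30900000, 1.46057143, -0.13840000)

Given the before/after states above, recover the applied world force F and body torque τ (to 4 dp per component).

F = (-1.3000, -2.9000, -2.4000)
τ = (0.1800, 0.1700, -0.0600)

ω₁ − ω₀ = (0.10900000, 0.06057143, -0.03840000)
precession coupling = (0.0056, 0.0004, 0.0168)
I·α + gyro = (0.1800, 0.1700, -0.0600)
v₁ − v₀ = (-0.03250000, -0.07250000, -0.06000000)
applied force F = (-1.3000, -2.9000, -2.4000)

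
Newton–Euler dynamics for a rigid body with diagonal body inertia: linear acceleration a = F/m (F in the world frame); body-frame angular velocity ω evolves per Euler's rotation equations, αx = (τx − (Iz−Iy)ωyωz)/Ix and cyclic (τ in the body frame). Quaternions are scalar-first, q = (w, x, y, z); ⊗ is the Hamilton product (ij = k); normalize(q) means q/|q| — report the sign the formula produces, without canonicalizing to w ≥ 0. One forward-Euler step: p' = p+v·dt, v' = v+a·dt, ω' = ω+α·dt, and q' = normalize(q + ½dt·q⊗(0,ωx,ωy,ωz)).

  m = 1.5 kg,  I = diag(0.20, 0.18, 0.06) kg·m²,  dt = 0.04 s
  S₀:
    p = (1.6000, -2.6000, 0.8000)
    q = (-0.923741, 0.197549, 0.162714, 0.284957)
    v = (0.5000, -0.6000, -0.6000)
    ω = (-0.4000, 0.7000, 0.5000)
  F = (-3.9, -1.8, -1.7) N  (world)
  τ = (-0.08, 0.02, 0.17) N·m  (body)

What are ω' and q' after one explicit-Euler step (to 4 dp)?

ω' = (-0.4076, 0.7107, 0.6096)
q' = (-0.9271, 0.2025, 0.1455, 0.2797)

(τ − ω×Iω)/I = (-0.1900, 0.2667, 2.7400)
new body rate ω' = (-0.4076, 0.7107, 0.6096)
Hamilton product q⊗(0,ω) = (-0.1773587, 0.2513835, -0.8593760, -0.2585006)
updated quaternion q' = (-0.9271, 0.2025, 0.1455, 0.2797)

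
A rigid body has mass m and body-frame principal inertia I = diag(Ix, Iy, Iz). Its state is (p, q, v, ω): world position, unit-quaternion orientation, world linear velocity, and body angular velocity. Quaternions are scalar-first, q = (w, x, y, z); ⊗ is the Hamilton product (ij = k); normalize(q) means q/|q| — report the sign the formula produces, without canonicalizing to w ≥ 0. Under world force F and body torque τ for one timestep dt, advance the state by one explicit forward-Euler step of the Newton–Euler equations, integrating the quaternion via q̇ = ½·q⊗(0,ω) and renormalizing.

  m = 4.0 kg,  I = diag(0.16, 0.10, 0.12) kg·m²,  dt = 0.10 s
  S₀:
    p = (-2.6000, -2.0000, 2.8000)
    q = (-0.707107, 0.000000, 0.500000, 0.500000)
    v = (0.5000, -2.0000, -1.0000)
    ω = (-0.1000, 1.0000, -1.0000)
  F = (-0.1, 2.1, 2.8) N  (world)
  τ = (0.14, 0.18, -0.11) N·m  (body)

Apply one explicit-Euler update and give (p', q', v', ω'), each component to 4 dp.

gyro term ω×Iω = (-0.0200, 0.0040, 0.0060)
α = I⁻¹(τ − ω×Iω) = (1.0000, 1.7600, -0.9667)
new body rate ω' = (0.0000, 1.1760, -1.0967)
q⊗(0,ω) = (0.0000000, -0.9292893, -0.7571070, 0.7571070)
q + ½dt·q⊗(0,ω), renormalized = (-0.7053, -0.0463, 0.4610, 0.5365)
linear accel F/m = (-0.0250, 0.5250, 0.7000)
p + v·dt = (-2.5500, -2.2000, 2.7000)
v' = v + a·dt = (0.4975, -1.9475, -0.9300)

p' = (-2.5500, -2.2000, 2.7000)
q' = (-0.7053, -0.0463, 0.4610, 0.5365)
v' = (0.4975, -1.9475, -0.9300)
ω' = (0.0000, 1.1760, -1.0967)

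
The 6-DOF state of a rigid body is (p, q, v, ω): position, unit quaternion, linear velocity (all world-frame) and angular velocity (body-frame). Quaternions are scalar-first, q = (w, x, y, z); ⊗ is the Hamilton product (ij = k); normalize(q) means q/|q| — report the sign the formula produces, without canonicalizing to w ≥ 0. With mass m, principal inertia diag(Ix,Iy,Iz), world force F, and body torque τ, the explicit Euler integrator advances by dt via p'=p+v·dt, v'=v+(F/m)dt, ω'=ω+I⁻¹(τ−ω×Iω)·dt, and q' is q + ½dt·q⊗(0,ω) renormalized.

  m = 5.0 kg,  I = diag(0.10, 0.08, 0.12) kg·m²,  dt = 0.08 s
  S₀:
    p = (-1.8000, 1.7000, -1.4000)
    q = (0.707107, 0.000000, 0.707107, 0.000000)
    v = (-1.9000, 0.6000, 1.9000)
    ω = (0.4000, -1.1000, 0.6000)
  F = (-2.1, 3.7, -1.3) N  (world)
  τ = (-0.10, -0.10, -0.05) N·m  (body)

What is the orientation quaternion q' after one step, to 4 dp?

q' = (0.7372, 0.0282, 0.6751, 0.0056)

q⊗(0,ω) = (0.7778177, 0.7071070, -0.7778177, 0.1414214)
q' = normalize(q + ½dt·q⊗(0,ω)) = (0.7372, 0.0282, 0.6751, 0.0056)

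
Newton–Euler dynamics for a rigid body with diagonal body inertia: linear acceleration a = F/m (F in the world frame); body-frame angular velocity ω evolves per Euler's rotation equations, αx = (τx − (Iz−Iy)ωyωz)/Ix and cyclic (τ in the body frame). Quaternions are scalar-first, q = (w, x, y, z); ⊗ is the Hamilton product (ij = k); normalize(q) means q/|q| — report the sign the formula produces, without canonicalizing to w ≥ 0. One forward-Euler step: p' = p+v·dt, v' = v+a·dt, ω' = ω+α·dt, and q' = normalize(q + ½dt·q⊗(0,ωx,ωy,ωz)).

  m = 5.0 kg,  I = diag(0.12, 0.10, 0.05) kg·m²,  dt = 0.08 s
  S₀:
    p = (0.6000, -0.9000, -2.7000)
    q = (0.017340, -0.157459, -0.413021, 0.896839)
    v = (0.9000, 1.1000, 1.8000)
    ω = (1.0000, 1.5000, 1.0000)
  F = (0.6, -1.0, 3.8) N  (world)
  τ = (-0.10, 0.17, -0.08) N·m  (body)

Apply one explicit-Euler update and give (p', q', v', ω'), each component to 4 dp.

p' = (0.6720, -0.8120, -2.5560)
q' = (0.0125, -0.2263, -0.3686, 0.9015)
v' = (0.9096, 1.0840, 1.8608)
ω' = (0.9833, 1.5800, 0.9200)

new position p' = (0.6720, -0.8120, -2.5560)
new velocity v' = (0.9096, 1.0840, 1.8608)
ω×(Iω) gyroscopic = (-0.0750, 0.0700, -0.0300)
α = I⁻¹(τ − ω×Iω) = (-0.2083, 1.0000, -1.0000)
new body rate ω' = (0.9833, 1.5800, 0.9200)
q⊗(0,ω) = (-0.1198485, -1.7409395, 1.0803080, 0.1941725)
q + ½dt·q⊗(0,ω), renormalized = (0.0125, -0.2263, -0.3686, 0.9015)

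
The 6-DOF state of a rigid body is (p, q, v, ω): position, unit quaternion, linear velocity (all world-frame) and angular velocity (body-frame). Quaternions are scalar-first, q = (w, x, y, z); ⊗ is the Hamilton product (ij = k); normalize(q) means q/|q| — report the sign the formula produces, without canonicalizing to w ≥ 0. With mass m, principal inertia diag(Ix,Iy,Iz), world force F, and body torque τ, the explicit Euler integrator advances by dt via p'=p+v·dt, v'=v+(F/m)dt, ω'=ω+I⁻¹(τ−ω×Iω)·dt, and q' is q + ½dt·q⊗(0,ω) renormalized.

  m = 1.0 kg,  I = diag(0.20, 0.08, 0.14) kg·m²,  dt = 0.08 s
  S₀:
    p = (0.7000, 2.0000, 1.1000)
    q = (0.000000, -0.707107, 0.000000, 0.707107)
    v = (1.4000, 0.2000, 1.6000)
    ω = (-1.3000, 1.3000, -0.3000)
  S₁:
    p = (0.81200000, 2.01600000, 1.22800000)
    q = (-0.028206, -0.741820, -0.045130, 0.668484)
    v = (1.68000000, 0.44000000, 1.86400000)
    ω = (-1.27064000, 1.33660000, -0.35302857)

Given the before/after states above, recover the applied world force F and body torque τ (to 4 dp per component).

Δω = ω₁−ω₀ = (0.02936000, 0.03660000, -0.05302857)
τ = I·(Δω/dt) + ω₀×(Iω₀) = (0.0500, 0.0600, 0.1100)
velocity change Δv = (0.28000000, 0.24000000, 0.26400000)
applied force F = (3.5000, 3.0000, 3.3000)

F = (3.5000, 3.0000, 3.3000)
τ = (0.0500, 0.0600, 0.1100)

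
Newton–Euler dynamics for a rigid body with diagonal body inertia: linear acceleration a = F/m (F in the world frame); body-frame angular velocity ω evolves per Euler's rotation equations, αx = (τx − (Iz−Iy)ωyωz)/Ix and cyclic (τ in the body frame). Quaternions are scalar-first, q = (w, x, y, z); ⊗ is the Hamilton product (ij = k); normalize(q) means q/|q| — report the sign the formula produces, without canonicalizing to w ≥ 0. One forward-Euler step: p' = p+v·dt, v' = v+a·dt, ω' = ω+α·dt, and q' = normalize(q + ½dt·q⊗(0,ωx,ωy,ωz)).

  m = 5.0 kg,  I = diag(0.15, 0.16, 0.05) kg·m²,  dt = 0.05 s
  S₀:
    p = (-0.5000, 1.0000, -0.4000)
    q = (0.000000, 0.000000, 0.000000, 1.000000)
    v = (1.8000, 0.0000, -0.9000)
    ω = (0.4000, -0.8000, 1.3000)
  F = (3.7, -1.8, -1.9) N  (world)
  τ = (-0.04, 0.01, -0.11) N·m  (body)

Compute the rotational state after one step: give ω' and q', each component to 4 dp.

angular accel α = (-1.0293, -0.2625, -2.1360)
ω + α·dt = (0.3485, -0.8131, 1.1932)
Hamilton product q⊗(0,ω) = (-1.3000000, 0.8000000, 0.4000000, 0.0000000)
q + ½dt·q⊗(0,ω), renormalized = (-0.0325, 0.0200, 0.0100, 0.9992)

ω' = (0.3485, -0.8131, 1.1932)
q' = (-0.0325, 0.0200, 0.0100, 0.9992)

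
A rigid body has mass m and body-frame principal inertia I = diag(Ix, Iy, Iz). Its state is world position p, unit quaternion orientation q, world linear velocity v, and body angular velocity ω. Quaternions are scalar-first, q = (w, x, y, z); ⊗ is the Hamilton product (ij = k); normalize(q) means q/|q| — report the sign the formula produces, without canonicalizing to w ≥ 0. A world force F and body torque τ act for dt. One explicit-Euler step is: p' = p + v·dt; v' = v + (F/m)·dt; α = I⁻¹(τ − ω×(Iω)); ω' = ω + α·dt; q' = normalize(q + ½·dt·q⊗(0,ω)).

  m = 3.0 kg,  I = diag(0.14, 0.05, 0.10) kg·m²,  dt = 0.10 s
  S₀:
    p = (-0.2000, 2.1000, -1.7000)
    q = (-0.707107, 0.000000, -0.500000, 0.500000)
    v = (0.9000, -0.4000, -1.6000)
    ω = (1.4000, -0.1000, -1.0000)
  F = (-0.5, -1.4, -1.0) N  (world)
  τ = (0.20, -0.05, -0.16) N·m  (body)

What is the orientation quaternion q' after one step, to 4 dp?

q' = (-0.6821, -0.0219, -0.4598, 0.5682)

Hamilton product q⊗(0,ω) = (0.4500000, -0.4399498, 0.7707107, 1.4071070)
q' = normalize(q + ½dt·q⊗(0,ω)) = (-0.6821, -0.0219, -0.4598, 0.5682)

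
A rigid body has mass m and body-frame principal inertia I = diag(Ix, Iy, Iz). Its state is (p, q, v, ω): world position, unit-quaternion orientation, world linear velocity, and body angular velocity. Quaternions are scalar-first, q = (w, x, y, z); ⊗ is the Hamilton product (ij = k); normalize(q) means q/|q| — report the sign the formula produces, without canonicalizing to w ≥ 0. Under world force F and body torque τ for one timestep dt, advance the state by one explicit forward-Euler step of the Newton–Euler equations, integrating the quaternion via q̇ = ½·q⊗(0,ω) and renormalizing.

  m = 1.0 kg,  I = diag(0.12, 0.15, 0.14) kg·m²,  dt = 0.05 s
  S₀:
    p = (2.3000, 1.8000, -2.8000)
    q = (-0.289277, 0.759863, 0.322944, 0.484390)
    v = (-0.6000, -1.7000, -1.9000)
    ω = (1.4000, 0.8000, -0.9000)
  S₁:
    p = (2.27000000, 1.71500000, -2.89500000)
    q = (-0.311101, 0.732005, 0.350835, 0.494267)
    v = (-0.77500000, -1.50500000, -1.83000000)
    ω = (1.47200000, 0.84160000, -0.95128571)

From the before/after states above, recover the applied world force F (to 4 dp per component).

F = (-3.5000, 3.9000, 1.4000)

velocity change Δv = (-0.17500000, 0.19500000, 0.07000000)
F = m·Δv/dt = (-3.5000, 3.9000, 1.4000)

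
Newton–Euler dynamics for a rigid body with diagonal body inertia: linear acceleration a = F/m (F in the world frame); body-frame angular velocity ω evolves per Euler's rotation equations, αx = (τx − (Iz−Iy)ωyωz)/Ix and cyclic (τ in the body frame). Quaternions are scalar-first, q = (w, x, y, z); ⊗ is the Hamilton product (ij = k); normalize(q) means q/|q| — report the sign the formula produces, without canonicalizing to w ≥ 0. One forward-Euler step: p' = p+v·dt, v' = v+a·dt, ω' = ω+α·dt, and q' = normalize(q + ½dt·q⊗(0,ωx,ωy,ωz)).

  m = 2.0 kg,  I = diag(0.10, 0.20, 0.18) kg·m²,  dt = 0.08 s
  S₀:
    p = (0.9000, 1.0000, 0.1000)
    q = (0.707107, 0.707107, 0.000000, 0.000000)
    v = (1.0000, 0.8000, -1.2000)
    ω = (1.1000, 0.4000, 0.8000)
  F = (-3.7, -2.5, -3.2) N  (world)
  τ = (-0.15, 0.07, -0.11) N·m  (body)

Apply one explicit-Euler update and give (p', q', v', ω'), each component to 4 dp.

p' = (0.9800, 1.0640, 0.0040)
q' = (0.6749, 0.7370, -0.0113, 0.0339)
v' = (0.8520, 0.7000, -1.3280)
ω' = (0.9851, 0.4562, 0.7316)

a = (-1.8500, -1.2500, -1.6000)
p + v·dt = (0.9800, 1.0640, 0.0040)
v + (F/m)dt = (0.8520, 0.7000, -1.3280)
ω×(Iω) gyroscopic = (-0.0064, -0.0704, 0.0440)
angular accel α = (-1.4360, 0.7020, -0.8556)
ω + α·dt = (0.9851, 0.4562, 0.7316)
Hamilton product q⊗(0,ω) = (-0.7778177, 0.7778177, -0.2828428, 0.8485284)
q' = normalize(q + ½dt·q⊗(0,ω)) = (0.6749, 0.7370, -0.0113, 0.0339)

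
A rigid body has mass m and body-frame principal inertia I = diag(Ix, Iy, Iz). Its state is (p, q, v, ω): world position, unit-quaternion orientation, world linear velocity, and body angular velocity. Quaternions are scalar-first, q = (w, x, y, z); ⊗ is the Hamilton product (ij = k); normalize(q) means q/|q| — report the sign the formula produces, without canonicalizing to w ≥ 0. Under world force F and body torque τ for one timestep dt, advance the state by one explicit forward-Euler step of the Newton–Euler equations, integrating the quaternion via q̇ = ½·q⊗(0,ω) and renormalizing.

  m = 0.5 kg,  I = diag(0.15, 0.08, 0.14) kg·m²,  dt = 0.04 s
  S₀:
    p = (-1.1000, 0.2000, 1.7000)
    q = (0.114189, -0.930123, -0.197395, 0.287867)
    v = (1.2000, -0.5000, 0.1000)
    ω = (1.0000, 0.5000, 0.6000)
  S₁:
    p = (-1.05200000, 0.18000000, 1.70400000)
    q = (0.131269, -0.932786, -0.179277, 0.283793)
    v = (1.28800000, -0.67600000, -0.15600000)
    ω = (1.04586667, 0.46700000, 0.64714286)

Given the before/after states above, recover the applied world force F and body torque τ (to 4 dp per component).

F = (1.1000, -2.2000, -3.2000)
τ = (0.1900, -0.0600, 0.1300)

Δv = v₁−v₀ = (0.08800000, -0.17600000, -0.25600000)
F = m·Δv/dt = (1.1000, -2.2000, -3.2000)
Δω = ω₁−ω₀ = (0.04586667, -0.03300000, 0.04714286)
precession coupling = (0.0180, 0.0060, -0.0350)
I·α + gyro = (0.1900, -0.0600, 0.1300)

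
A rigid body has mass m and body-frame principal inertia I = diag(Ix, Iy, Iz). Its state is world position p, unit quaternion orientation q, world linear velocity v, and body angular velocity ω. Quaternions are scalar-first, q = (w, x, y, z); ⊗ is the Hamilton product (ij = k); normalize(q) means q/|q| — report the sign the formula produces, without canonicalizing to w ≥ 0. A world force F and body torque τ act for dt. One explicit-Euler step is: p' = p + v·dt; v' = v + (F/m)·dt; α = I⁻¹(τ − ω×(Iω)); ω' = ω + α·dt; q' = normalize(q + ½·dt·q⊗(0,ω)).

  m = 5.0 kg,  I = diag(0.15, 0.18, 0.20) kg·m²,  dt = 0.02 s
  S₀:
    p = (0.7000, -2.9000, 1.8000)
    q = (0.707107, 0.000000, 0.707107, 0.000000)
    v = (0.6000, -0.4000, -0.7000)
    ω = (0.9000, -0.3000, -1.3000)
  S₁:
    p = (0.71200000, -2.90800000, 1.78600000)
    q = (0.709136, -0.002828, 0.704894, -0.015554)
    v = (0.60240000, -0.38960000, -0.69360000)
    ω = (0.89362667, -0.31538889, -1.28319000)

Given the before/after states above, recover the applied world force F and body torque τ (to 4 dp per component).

F = (0.6000, 2.6000, 1.6000)
τ = (-0.0400, -0.0800, 0.1600)

velocity change Δv = (0.00240000, 0.01040000, 0.00640000)
applied force F = (0.6000, 2.6000, 1.6000)
ω₁ − ω₀ = (-0.00637333, -0.01538889, 0.01681000)
precession coupling = (0.0078, 0.0585, -0.0081)
τ = I·(Δω/dt) + ω₀×(Iω₀) = (-0.0400, -0.0800, 0.1600)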